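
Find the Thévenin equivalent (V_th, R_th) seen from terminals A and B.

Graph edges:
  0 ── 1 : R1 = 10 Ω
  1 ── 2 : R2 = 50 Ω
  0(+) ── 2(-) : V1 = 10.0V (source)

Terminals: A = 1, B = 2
Step 1 — V_th is the open-circuit voltage V_A - V_B (nothing connected across the terminals).
Nodal analysis, taking node 2 as the 0 V reference.
Source V1 fixes V_0 = 10 V.
KCL at each unknown node (sum of currents leaving = 0; resistances in Ω):
  Node 1: (V_1 - 10)/10 + (V_1 - 0)/50 = 0
Collecting terms: 0.12 × V_1 = 1  =>  V_1 = 8.333 V
V_th = V_1 - V_2 = 8.333 - 0 = 8.333 V
Step 2 — R_th: zero the source — replace V1 by a short circuit (node 2 merges into node 0) — and find the resistance seen between A (node 1) and B (node 0).
Reduce the network between node 1 (A) and node 0 (B) by series/parallel combination:
  Rp1 = R1 ‖ R2 (parallel, both between nodes 0 and 1) = 1/(1/10 + 1/50) = 8.333 Ω
R_th = 8.333 Ω

Final answer: V_th = 8.333 V, R_th = 8.333 Ω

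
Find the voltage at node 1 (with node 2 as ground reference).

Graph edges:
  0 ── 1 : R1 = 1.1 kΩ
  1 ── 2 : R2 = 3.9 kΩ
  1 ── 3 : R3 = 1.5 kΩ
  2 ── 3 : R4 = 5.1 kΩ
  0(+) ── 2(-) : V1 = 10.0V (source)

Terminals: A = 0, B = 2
Nodal analysis, taking node 2 as the 0 V reference.
Source V1 fixes V_0 = 10 V.
KCL at each unknown node (sum of currents leaving = 0; resistances in Ω):
  Node 1: (V_1 - 10)/1100 + (V_1 - 0)/3900 + (V_1 - V_3)/1500 = 0
  Node 3: (V_3 - V_1)/1500 + (V_3 - 0)/5100 = 0
Collecting terms (coefficients in siemens):
  0.001832·V_1 - 0.0006667·V_3 = 0.009091
  0.0008627·V_3 - 0.0006667·V_1 = 0
Determinant D = (0.001832)(0.0008627) - (-0.0006667)(-0.0006667) = 0.000001136
V_1 = [(0.009091)(0.0008627) - (-0.0006667)(0)]/D = 6.903 V
V_3 = [(0.001832)(0) - (0.009091)(-0.0006667)]/D = 5.334 V
The requested potential is V_1 = 6.903 V.

Final answer: V_1 = 6.903 V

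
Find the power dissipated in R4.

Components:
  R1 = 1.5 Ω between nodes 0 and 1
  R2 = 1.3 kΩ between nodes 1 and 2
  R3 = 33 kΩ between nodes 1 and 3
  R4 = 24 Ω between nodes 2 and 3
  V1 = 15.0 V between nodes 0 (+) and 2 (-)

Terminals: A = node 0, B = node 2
Nodal analysis, taking node 2 as the 0 V reference.
Source V1 fixes V_0 = 15 V.
KCL at each unknown node (sum of currents leaving = 0; resistances in Ω):
  Node 1: (V_1 - 15)/1.5 + (V_1 - 0)/1300 + (V_1 - V_3)/33000 = 0
  Node 3: (V_3 - V_1)/33000 + (V_3 - 0)/24 = 0
Collecting terms (coefficients in siemens):
  0.6675·V_1 - 0.0000303·V_3 = 10
  0.0417·V_3 - 0.0000303·V_1 = 0
Determinant D = (0.6675)(0.0417) - (-0.0000303)(-0.0000303) = 0.02783
V_1 = [(10)(0.0417) - (-0.0000303)(0)]/D = 14.98 V
V_3 = [(0.6675)(0) - (10)(-0.0000303)]/D = 0.01089 V
I_R4 = (V_2 - V_3)/R4 = (0 - 0.01089)/24 = -0.0004537 A
P_R4 = I_R4² × R4 = (-0.0004537)² × 24 = 0.00000494 W

Final answer: 4.94e-06 W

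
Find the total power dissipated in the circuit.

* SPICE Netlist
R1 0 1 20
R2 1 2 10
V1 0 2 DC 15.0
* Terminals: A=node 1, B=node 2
Nodal analysis, taking node 2 as the 0 V reference.
Source V1 fixes V_0 = 15 V.
KCL at each unknown node (sum of currents leaving = 0; resistances in Ω):
  Node 1: (V_1 - 15)/20 + (V_1 - 0)/10 = 0
Collecting terms: 0.15 × V_1 = 0.75  =>  V_1 = 5 V
Power in each resistor, P = (ΔV)²/R:
  P_R1 = (15 - 5)²/20 = 5 W
  P_R2 = (5 - 0)²/10 = 2.5 W
P_total = P_R1 + P_R2 = 7.5 W

Final answer: 7.5 W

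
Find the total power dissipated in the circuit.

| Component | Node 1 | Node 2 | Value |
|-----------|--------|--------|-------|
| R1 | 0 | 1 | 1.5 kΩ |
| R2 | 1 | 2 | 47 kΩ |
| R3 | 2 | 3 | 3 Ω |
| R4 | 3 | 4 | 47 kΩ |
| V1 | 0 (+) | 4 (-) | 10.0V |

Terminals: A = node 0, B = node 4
Nodal analysis, taking node 4 as the 0 V reference.
Source V1 fixes V_0 = 10 V.
KCL at each unknown node (sum of currents leaving = 0; resistances in Ω):
  Node 1: (V_1 - 10)/1500 + (V_1 - V_2)/47000 = 0
  Node 2: (V_2 - V_1)/47000 + (V_2 - V_3)/3 = 0
  Node 3: (V_3 - V_2)/3 + (V_3 - 0)/47000 = 0
Collecting terms (coefficients in siemens):
  0.0006879·V_1 - 0.00002128·V_2 = 0.006667
  0.3334·V_2 - 0.00002128·V_1 - 0.3333·V_3 = 0
  0.3334·V_3 - 0.3333·V_2 = 0
Solving these 3 simultaneous equations (Gaussian elimination) gives:
  V_1 = 9.843 V, V_2 = 4.922 V, V_3 = 4.921 V
Power in each resistor, P = (ΔV)²/R:
  P_R1 = (10 - 9.843)²/1500 = 0.00001645 W
  P_R2 = (9.843 - 4.922)²/47000 = 0.0005153 W
  P_R3 = (4.922 - 4.921)²/3 = 0.00000003289 W
  P_R4 = (4.921 - 0)²/47000 = 0.0005153 W
P_total = P_R1 + P_R2 + P_R3 + P_R4 = 0.001047 W

Final answer: 0.001047 W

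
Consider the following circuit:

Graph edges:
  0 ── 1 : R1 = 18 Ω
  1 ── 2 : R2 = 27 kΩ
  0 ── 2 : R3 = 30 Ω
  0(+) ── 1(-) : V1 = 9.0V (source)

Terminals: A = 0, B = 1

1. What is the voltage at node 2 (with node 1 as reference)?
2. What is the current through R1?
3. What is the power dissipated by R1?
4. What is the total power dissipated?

Nodal analysis, taking node 1 as the 0 V reference.
Source V1 fixes V_0 = 9 V.
KCL at each unknown node (sum of currents leaving = 0; resistances in Ω):
  Node 2: (V_2 - 0)/27000 + (V_2 - 9)/30 = 0
Collecting terms: 0.03337 × V_2 = 0.3  =>  V_2 = 8.99 V
Part 1:
  Read off the nodal solution: V_2 = 8.99 V
Part 2:
  I_R1 = (V_0 - V_1)/R1 = (9 - 0)/18 = 0.5 A
  Magnitude: I_R1 = 0.5 A
Part 3:
  I_R1 = (V_0 - V_1)/R1 = (9 - 0)/18 = 0.5 A
  P_R1 = I_R1² × R1 = (0.5)² × 18 = 4.5 W
Part 4:
  Power in each resistor, P = (ΔV)²/R:
    P_R1 = (9 - 0)²/18 = 4.5 W
    P_R2 = (0 - 8.99)²/27000 = 0.002993 W
    P_R3 = (9 - 8.99)²/30 = 0.000003326 W
  P_total = P_R1 + P_R2 + P_R3 = 4.503 W

Final answers:
1. V_2 = 8.99 V
2. I_R1 = 0.5 A
3. P_R1 = 4.5 W
4. P_total = 4.503 W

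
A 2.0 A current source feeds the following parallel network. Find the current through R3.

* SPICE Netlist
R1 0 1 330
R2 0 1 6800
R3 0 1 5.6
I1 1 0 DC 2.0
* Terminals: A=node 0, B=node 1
All resistors sit directly between nodes 0 and 1, so they are in parallel and share one voltage V; the full source current 2 A splits among them.
1/R_par = 1/330 + 1/6800 + 1/5.6 = 0.1817 S  =>  R_par = 5.502 Ω
V = I × R_par = 2 × 5.502 = 11 V
I_R3 = V/R3 = 11/5.6 = 1.965 A

Final answer: 1.965 A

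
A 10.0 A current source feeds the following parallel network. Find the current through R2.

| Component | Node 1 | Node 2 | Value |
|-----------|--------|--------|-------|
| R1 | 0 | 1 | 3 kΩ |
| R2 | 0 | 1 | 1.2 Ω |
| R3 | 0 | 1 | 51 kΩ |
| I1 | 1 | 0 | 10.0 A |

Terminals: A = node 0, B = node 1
All resistors sit directly between nodes 0 and 1, so they are in parallel and share one voltage V; the full source current 10 A splits among them.
1/R_par = 1/3000 + 1/1.2 + 1/51000 = 0.8337 S  =>  R_par = 1.199 Ω
V = I × R_par = 10 × 1.199 = 11.99 V
I_R2 = V/R2 = 11.99/1.2 = 9.996 A

Final answer: 9.996 A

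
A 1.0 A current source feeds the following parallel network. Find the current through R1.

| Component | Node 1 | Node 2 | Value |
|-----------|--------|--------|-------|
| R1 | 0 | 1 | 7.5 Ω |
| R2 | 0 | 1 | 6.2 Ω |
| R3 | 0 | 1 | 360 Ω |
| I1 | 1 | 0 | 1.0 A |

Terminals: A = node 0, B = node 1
All resistors sit directly between nodes 0 and 1, so they are in parallel and share one voltage V; the full source current 1 A splits among them.
1/R_par = 1/7.5 + 1/6.2 + 1/360 = 0.2974 S  =>  R_par = 3.362 Ω
V = I × R_par = 1 × 3.362 = 3.362 V
I_R1 = V/R1 = 3.362/7.5 = 0.4483 A

Final answer: 0.4483 A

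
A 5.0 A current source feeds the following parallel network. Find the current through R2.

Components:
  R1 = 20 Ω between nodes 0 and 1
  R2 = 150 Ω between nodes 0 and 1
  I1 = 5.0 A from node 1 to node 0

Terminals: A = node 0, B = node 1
All resistors sit directly between nodes 0 and 1, so they are in parallel and share one voltage V; the full source current 5 A splits among them.
1/R_par = 1/20 + 1/150 = 0.05667 S  =>  R_par = 17.65 Ω
V = I × R_par = 5 × 17.65 = 88.24 V
I_R2 = V/R2 = 88.24/150 = 0.5882 A

Final answer: 0.5882 A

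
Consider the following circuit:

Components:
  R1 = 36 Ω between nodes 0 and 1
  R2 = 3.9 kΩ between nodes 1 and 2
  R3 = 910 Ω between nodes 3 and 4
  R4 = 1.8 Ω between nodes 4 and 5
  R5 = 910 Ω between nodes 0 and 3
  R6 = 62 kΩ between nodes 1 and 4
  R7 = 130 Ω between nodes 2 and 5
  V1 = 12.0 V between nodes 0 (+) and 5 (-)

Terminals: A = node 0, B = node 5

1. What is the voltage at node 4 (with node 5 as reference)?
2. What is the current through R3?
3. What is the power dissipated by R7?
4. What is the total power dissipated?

Nodal analysis, taking node 5 as the 0 V reference.
Source V1 fixes V_0 = 12 V.
KCL at each unknown node (sum of currents leaving = 0; resistances in Ω):
  Node 1: (V_1 - 12)/36 + (V_1 - V_2)/3900 + (V_1 - V_4)/62000 = 0
  Node 2: (V_2 - V_1)/3900 + (V_2 - 0)/130 = 0
  Node 3: (V_3 - V_4)/910 + (V_3 - 12)/910 = 0
  Node 4: (V_4 - V_3)/910 + (V_4 - 0)/1.8 + (V_4 - V_1)/62000 = 0
Collecting terms (coefficients in siemens):
  0.02805·V_1 - 0.0002564·V_2 - 0.00001613·V_4 = 0.3333
  0.007949·V_2 - 0.0002564·V_1 = 0
  0.002198·V_3 - 0.001099·V_4 = 0.01319
  0.5567·V_4 - 0.00001613·V_1 - 0.001099·V_3 = 0
Solving these 4 simultaneous equations (Gaussian elimination) gives:
  V_1 = 11.89 V, V_2 = 0.3834 V, V_3 = 6.006 V, V_4 = 0.0122 V
Part 1:
  Read off the nodal solution: V_4 = 0.0122 V
Part 2:
  I_R3 = (V_3 - V_4)/R3 = (6.006 - 0.0122)/910 = 0.006587 A
  Magnitude: I_R3 = 0.006587 A
Part 3:
  I_R7 = (V_2 - V_5)/R7 = (0.3834 - 0)/130 = 0.00295 A
  P_R7 = I_R7² × R7 = (0.00295)² × 130 = 0.001131 W
Part 4:
  Power in each resistor, P = (ΔV)²/R:
    P_R1 = (12 - 11.89)²/36 = 0.0003552 W
    P_R2 = (11.89 - 0.3834)²/3900 = 0.03393 W
    P_R3 = (6.006 - 0.0122)²/910 = 0.03948 W
    P_R4 = (0.0122 - 0)²/1.8 = 0.0000827 W
    P_R5 = (12 - 6.006)²/910 = 0.03948 W
    P_R6 = (11.89 - 0.0122)²/62000 = 0.002274 W
    P_R7 = (0.3834 - 0)²/130 = 0.001131 W
  P_total = P_R1 + P_R2 + P_R3 + P_R4 + P_R5 + P_R6 + P_R7 = 0.1167 W

Final answers:
1. V_4 = 0.0122 V
2. I_R3 = 0.006587 A
3. P_R7 = 0.001131 W
4. P_total = 0.1167 W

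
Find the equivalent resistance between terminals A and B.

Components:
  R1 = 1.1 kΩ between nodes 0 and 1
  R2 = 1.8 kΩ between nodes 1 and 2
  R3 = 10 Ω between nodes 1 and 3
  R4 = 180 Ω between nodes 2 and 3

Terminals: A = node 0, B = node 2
Reduce the network between node 0 (A) and node 2 (B) by series/parallel combination:
  Rs1 = R3 + R4 (series, joined only at node 3) = 10 + 180 = 190 Ω
  Rp1 = R2 ‖ Rs1 (parallel, both between nodes 1 and 2) = 1/(1/1800 + 1/190) = 171.9 Ω
  Rs2 = R1 + Rp1 (series, joined only at node 1) = 1100 + 171.9 = 1272 Ω
R_eq = 1.272 kΩ

Final answer: 1.272 kΩ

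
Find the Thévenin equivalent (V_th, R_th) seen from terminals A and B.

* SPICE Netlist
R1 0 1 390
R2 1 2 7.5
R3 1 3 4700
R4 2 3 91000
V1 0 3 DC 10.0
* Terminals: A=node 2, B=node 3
Step 1 — V_th is the open-circuit voltage V_A - V_B (nothing connected across the terminals).
Nodal analysis, taking node 3 as the 0 V reference.
Source V1 fixes V_0 = 10 V.
KCL at each unknown node (sum of currents leaving = 0; resistances in Ω):
  Node 1: (V_1 - 10)/390 + (V_1 - V_2)/7.5 + (V_1 - 0)/4700 = 0
  Node 2: (V_2 - V_1)/7.5 + (V_2 - 0)/91000 = 0
Collecting terms (coefficients in siemens):
  0.1361·V_1 - 0.1333·V_2 = 0.02564
  0.1333·V_2 - 0.1333·V_1 = 0
Determinant D = (0.1361)(0.1333) - (-0.1333)(-0.1333) = 0.0003717
V_1 = [(0.02564)(0.1333) - (-0.1333)(0)]/D = 9.197 V
V_2 = [(0.1361)(0) - (0.02564)(-0.1333)]/D = 9.197 V
V_th = V_2 - V_3 = 9.197 - 0 = 9.197 V
Step 2 — R_th: zero the source — replace V1 by a short circuit (node 3 merges into node 0) — and find the resistance seen between A (node 2) and B (node 0).
Reduce the network between node 2 (A) and node 0 (B) by series/parallel combination:
  Rp1 = R1 ‖ R3 (parallel, both between nodes 0 and 1) = 1/(1/390 + 1/4700) = 360.1 Ω
  Rs1 = R2 + Rp1 (series, joined only at node 1) = 7.5 + 360.1 = 367.6 Ω
  Rp2 = R4 ‖ Rs1 (parallel, both between nodes 0 and 2) = 1/(1/91000 + 1/367.6) = 366.1 Ω
R_th = 366.1 Ω

Final answer: V_th = 9.197 V, R_th = 366.1 Ω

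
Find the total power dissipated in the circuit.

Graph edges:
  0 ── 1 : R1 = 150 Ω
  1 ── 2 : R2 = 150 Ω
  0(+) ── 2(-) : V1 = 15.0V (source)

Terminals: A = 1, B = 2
Nodal analysis, taking node 2 as the 0 V reference.
Source V1 fixes V_0 = 15 V.
KCL at each unknown node (sum of currents leaving = 0; resistances in Ω):
  Node 1: (V_1 - 15)/150 + (V_1 - 0)/150 = 0
Collecting terms: 0.01333 × V_1 = 0.1  =>  V_1 = 7.5 V
Power in each resistor, P = (ΔV)²/R:
  P_R1 = (15 - 7.5)²/150 = 0.375 W
  P_R2 = (7.5 - 0)²/150 = 0.375 W
P_total = P_R1 + P_R2 = 0.75 W

Final answer: 0.75 W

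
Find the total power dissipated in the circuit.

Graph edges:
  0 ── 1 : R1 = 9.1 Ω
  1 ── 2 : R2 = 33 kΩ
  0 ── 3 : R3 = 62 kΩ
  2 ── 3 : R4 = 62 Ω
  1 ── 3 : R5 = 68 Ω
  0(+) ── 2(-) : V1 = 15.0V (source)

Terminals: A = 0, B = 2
Nodal analysis, taking node 2 as the 0 V reference.
Source V1 fixes V_0 = 15 V.
KCL at each unknown node (sum of currents leaving = 0; resistances in Ω):
  Node 1: (V_1 - 15)/9.1 + (V_1 - 0)/33000 + (V_1 - V_3)/68 = 0
  Node 3: (V_3 - 15)/62000 + (V_3 - 0)/62 + (V_3 - V_1)/68 = 0
Collecting terms (coefficients in siemens):
  0.1246·V_1 - 0.01471·V_3 = 1.648
  0.03085·V_3 - 0.01471·V_1 = 0.0002419
Determinant D = (0.1246)(0.03085) - (-0.01471)(-0.01471) = 0.003629
V_1 = [(1.648)(0.03085) - (-0.01471)(0.0002419)]/D = 14.02 V
V_3 = [(0.1246)(0.0002419) - (1.648)(-0.01471)]/D = 6.689 V
Power in each resistor, P = (ΔV)²/R:
  P_R1 = (15 - 14.02)²/9.1 = 0.1065 W
  P_R2 = (14.02 - 0)²/33000 = 0.005953 W
  P_R3 = (15 - 6.689)²/62000 = 0.001114 W
  P_R4 = (0 - 6.689)²/62 = 0.7216 W
  P_R5 = (14.02 - 6.689)²/68 = 0.7895 W
P_total = P_R1 + P_R2 + P_R3 + P_R4 + P_R5 = 1.625 W

Final answer: 1.625 W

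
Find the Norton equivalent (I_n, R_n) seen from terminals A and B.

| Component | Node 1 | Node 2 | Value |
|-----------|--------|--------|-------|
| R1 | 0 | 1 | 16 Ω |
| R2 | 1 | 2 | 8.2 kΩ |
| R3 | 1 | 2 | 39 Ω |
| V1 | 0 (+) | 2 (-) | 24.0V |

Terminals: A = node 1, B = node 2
Find the Thévenin equivalent first; then I_n = V_th/R_th and R_n = R_th.
Step 1 — V_th is the open-circuit voltage V_A - V_B (nothing connected across the terminals).
Nodal analysis, taking node 2 as the 0 V reference.
Source V1 fixes V_0 = 24 V.
KCL at each unknown node (sum of currents leaving = 0; resistances in Ω):
  Node 1: (V_1 - 24)/16 + (V_1 - 0)/8200 + (V_1 - 0)/39 = 0
Collecting terms: 0.08826 × V_1 = 1.5  =>  V_1 = 16.99 V
V_th = V_1 - V_2 = 16.99 - 0 = 16.99 V
Step 2 — R_th: zero the source — replace V1 by a short circuit (node 2 merges into node 0) — and find the resistance seen between A (node 1) and B (node 0).
Reduce the network between node 1 (A) and node 0 (B) by series/parallel combination:
  Rp1 = R1 ‖ R2 ‖ R3 (parallel, all between nodes 0 and 1) = 1/(1/16 + 1/8200 + 1/39) = 11.33 Ω
R_th = 11.33 Ω
I_n = V_th/R_th = 16.99/11.33 = 1.5 A, and R_n = R_th = 11.33 Ω

Final answer: I_n = 1.5 A, R_n = 11.33 Ω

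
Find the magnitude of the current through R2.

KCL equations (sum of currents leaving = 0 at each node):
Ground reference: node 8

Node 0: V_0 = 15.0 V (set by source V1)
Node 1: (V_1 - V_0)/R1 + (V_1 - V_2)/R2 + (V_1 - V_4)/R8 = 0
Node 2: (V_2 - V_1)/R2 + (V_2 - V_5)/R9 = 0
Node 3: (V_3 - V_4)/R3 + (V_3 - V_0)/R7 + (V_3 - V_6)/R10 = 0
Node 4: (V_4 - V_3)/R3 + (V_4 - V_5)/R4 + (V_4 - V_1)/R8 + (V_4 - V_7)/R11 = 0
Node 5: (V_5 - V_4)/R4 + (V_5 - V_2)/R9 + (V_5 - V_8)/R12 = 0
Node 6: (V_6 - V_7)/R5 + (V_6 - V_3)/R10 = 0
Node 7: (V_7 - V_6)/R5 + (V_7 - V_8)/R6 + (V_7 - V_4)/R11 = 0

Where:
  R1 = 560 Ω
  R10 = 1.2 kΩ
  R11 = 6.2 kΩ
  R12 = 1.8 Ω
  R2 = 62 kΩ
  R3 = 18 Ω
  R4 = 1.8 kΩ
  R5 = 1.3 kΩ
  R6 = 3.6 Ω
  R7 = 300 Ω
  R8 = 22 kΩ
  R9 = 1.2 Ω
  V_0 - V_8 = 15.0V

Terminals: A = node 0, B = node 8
Nodal analysis, taking node 8 as the 0 V reference.
Source V1 fixes V_0 = 15 V.
KCL at each unknown node (sum of currents leaving = 0; resistances in Ω):
  Node 1: (V_1 - 15)/560 + (V_1 - V_2)/62000 + (V_1 - V_4)/22000 = 0
  Node 2: (V_2 - V_1)/62000 + (V_2 - V_5)/1.2 = 0
  Node 3: (V_3 - V_4)/18 + (V_3 - 15)/300 + (V_3 - V_6)/1200 = 0
  Node 4: (V_4 - V_3)/18 + (V_4 - V_5)/1800 + (V_4 - V_1)/22000 + (V_4 - V_7)/6200 = 0
  Node 5: (V_5 - V_4)/1800 + (V_5 - V_2)/1.2 + (V_5 - 0)/1.8 = 0
  Node 6: (V_6 - V_7)/1300 + (V_6 - V_3)/1200 = 0
  Node 7: (V_7 - V_6)/1300 + (V_7 - 0)/3.6 + (V_7 - V_4)/6200 = 0
Collecting terms (coefficients in siemens):
  0.001847·V_1 - 0.00001613·V_2 - 0.00004545·V_4 = 0.02679
  0.8333·V_2 - 0.00001613·V_1 - 0.8333·V_5 = 0
  0.05972·V_3 - 0.05556·V_4 - 0.0008333·V_6 = 0.05
  0.05632·V_4 - 0.00004545·V_1 - 0.05556·V_3 - 0.0005556·V_5 - 0.0001613·V_7 = 0
  1.389·V_5 - 0.8333·V_2 - 0.0005556·V_4 = 0
  0.001603·V_6 - 0.0008333·V_3 - 0.0007692·V_7 = 0
  0.2787·V_7 - 0.0001613·V_4 - 0.0007692·V_6 = 0
Solving these 7 simultaneous equations (Gaussian elimination) gives:
  V_1 = 14.77 V, V_2 = 0.01186 V, V_3 = 11.3 V, V_4 = 11.16 V
  V_5 = 0.01158 V, V_6 = 5.887 V, V_7 = 0.0227 V
I_R2 = (V_1 - V_2)/R2 = (14.77 - 0.01186)/62000 = 0.0002381 A
|I_R2| = 0.0002381 A

Final answer: |I_R2| = 0.0002381 A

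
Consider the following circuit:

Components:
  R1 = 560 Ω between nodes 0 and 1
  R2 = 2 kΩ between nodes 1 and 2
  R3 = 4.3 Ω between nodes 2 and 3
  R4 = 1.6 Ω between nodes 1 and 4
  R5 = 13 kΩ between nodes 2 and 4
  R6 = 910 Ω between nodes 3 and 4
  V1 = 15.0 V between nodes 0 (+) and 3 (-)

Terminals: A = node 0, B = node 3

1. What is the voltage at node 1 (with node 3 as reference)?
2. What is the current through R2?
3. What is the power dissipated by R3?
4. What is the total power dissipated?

Nodal analysis, taking node 3 as the 0 V reference.
Source V1 fixes V_0 = 15 V.
KCL at each unknown node (sum of currents leaving = 0; resistances in Ω):
  Node 1: (V_1 - 15)/560 + (V_1 - V_2)/2000 + (V_1 - V_4)/1.6 = 0
  Node 2: (V_2 - V_1)/2000 + (V_2 - 0)/4.3 + (V_2 - V_4)/13000 = 0
  Node 4: (V_4 - V_1)/1.6 + (V_4 - V_2)/13000 + (V_4 - 0)/910 = 0
Collecting terms (coefficients in siemens):
  0.6273·V_1 - 0.0005·V_2 - 0.625·V_4 = 0.02679
  0.2331·V_2 - 0.0005·V_1 - 0.00007692·V_4 = 0
  0.6262·V_4 - 0.625·V_1 - 0.00007692·V_2 = 0
Solving these 3 simultaneous equations (Gaussian elimination) gives:
  V_1 = 7.746 V, V_2 = 0.01916 V, V_4 = 7.732 V
Part 1:
  Read off the nodal solution: V_1 = 7.746 V
Part 2:
  I_R2 = (V_1 - V_2)/R2 = (7.746 - 0.01916)/2000 = 0.003864 A
  Magnitude: I_R2 = 0.003864 A
Part 3:
  I_R3 = (V_2 - V_3)/R3 = (0.01916 - 0)/4.3 = 0.004457 A
  P_R3 = I_R3² × R3 = (0.004457)² × 4.3 = 0.00008541 W
Part 4:
  Power in each resistor, P = (ΔV)²/R:
    P_R1 = (15 - 7.746)²/560 = 0.09396 W
    P_R2 = (7.746 - 0.01916)²/2000 = 0.02985 W
    P_R3 = (0.01916 - 0)²/4.3 = 0.00008541 W
    P_R4 = (7.746 - 7.732)²/1.6 = 0.0001322 W
    P_R5 = (0.01916 - 7.732)²/13000 = 0.004576 W
    P_R6 = (0 - 7.732)²/910 = 0.06569 W
  P_total = P_R1 + P_R2 + P_R3 + P_R4 + P_R5 + P_R6 = 0.1943 W

Final answers:
1. V_1 = 7.746 V
2. I_R2 = 0.003864 A
3. P_R3 = 8.541e-05 W
4. P_total = 0.1943 W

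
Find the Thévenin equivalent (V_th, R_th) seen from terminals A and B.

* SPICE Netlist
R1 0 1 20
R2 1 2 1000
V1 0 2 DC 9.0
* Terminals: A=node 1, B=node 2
Step 1 — V_th is the open-circuit voltage V_A - V_B (nothing connected across the terminals).
Nodal analysis, taking node 2 as the 0 V reference.
Source V1 fixes V_0 = 9 V.
KCL at each unknown node (sum of currents leaving = 0; resistances in Ω):
  Node 1: (V_1 - 9)/20 + (V_1 - 0)/1000 = 0
Collecting terms: 0.051 × V_1 = 0.45  =>  V_1 = 8.824 V
V_th = V_1 - V_2 = 8.824 - 0 = 8.824 V
Step 2 — R_th: zero the source — replace V1 by a short circuit (node 2 merges into node 0) — and find the resistance seen between A (node 1) and B (node 0).
Reduce the network between node 1 (A) and node 0 (B) by series/parallel combination:
  Rp1 = R1 ‖ R2 (parallel, both between nodes 0 and 1) = 1/(1/20 + 1/1000) = 19.61 Ω
R_th = 19.61 Ω

Final answer: V_th = 8.824 V, R_th = 19.61 Ω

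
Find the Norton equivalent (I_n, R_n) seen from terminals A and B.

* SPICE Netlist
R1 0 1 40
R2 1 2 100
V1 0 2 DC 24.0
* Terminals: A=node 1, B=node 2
Find the Thévenin equivalent first; then I_n = V_th/R_th and R_n = R_th.
Step 1 — V_th is the open-circuit voltage V_A - V_B (nothing connected across the terminals).
Nodal analysis, taking node 2 as the 0 V reference.
Source V1 fixes V_0 = 24 V.
KCL at each unknown node (sum of currents leaving = 0; resistances in Ω):
  Node 1: (V_1 - 24)/40 + (V_1 - 0)/100 = 0
Collecting terms: 0.035 × V_1 = 0.6  =>  V_1 = 17.14 V
V_th = V_1 - V_2 = 17.14 - 0 = 17.14 V
Step 2 — R_th: zero the source — replace V1 by a short circuit (node 2 merges into node 0) — and find the resistance seen between A (node 1) and B (node 0).
Reduce the network between node 1 (A) and node 0 (B) by series/parallel combination:
  Rp1 = R1 ‖ R2 (parallel, both between nodes 0 and 1) = 1/(1/40 + 1/100) = 28.57 Ω
R_th = 28.57 Ω
I_n = V_th/R_th = 17.14/28.57 = 0.6 A, and R_n = R_th = 28.57 Ω

Final answer: I_n = 0.6 A, R_n = 28.57 Ω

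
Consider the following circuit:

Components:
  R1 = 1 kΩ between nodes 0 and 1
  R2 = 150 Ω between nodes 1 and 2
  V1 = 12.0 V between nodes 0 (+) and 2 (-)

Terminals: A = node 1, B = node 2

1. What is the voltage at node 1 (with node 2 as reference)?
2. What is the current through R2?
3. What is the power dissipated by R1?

Nodal analysis, taking node 2 as the 0 V reference.
Source V1 fixes V_0 = 12 V.
KCL at each unknown node (sum of currents leaving = 0; resistances in Ω):
  Node 1: (V_1 - 12)/1000 + (V_1 - 0)/150 = 0
Collecting terms: 0.007667 × V_1 = 0.012  =>  V_1 = 1.565 V
Part 1:
  Read off the nodal solution: V_1 = 1.565 V
Part 2:
  I_R2 = (V_1 - V_2)/R2 = (1.565 - 0)/150 = 0.01043 A
  Magnitude: I_R2 = 0.01043 A
Part 3:
  I_R1 = (V_0 - V_1)/R1 = (12 - 1.565)/1000 = 0.01043 A
  P_R1 = I_R1² × R1 = (0.01043)² × 1000 = 0.1089 W

Final answers:
1. V_1 = 1.565 V
2. I_R2 = 0.01043 A
3. P_R1 = 0.1089 W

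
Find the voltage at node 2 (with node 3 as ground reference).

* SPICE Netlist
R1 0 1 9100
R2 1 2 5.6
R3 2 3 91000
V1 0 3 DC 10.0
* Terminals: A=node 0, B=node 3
Nodal analysis, taking node 3 as the 0 V reference.
Source V1 fixes V_0 = 10 V.
KCL at each unknown node (sum of currents leaving = 0; resistances in Ω):
  Node 1: (V_1 - 10)/9100 + (V_1 - V_2)/5.6 = 0
  Node 2: (V_2 - V_1)/5.6 + (V_2 - 0)/91000 = 0
Collecting terms (coefficients in siemens):
  0.1787·V_1 - 0.1786·V_2 = 0.001099
  0.1786·V_2 - 0.1786·V_1 = 0
Determinant D = (0.1787)(0.1786) - (-0.1786)(-0.1786) = 0.00002159
V_1 = [(0.001099)(0.1786) - (-0.1786)(0)]/D = 9.091 V
V_2 = [(0.1787)(0) - (0.001099)(-0.1786)]/D = 9.09 V
The requested potential is V_2 = 9.09 V.

Final answer: V_2 = 9.09 V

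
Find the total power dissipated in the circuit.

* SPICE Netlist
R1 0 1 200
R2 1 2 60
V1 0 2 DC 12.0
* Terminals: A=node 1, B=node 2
Nodal analysis, taking node 2 as the 0 V reference.
Source V1 fixes V_0 = 12 V.
KCL at each unknown node (sum of currents leaving = 0; resistances in Ω):
  Node 1: (V_1 - 12)/200 + (V_1 - 0)/60 = 0
Collecting terms: 0.02167 × V_1 = 0.06  =>  V_1 = 2.769 V
Power in each resistor, P = (ΔV)²/R:
  P_R1 = (12 - 2.769)²/200 = 0.426 W
  P_R2 = (2.769 - 0)²/60 = 0.1278 W
P_total = P_R1 + P_R2 = 0.5538 W

Final answer: 0.5538 W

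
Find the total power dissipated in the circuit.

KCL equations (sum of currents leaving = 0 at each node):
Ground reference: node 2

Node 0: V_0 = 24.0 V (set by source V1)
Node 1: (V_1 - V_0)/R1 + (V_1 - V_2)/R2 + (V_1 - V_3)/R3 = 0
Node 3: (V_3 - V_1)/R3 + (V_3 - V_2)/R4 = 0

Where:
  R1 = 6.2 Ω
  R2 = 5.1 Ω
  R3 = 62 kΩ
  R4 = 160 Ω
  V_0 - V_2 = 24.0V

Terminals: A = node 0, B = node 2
Nodal analysis, taking node 2 as the 0 V reference.
Source V1 fixes V_0 = 24 V.
KCL at each unknown node (sum of currents leaving = 0; resistances in Ω):
  Node 1: (V_1 - 24)/6.2 + (V_1 - 0)/5.1 + (V_1 - V_3)/62000 = 0
  Node 3: (V_3 - V_1)/62000 + (V_3 - 0)/160 = 0
Collecting terms (coefficients in siemens):
  0.3574·V_1 - 0.00001613·V_3 = 3.871
  0.006266·V_3 - 0.00001613·V_1 = 0
Determinant D = (0.3574)(0.006266) - (-0.00001613)(-0.00001613) = 0.002239
V_1 = [(3.871)(0.006266) - (-0.00001613)(0)]/D = 10.83 V
V_3 = [(0.3574)(0) - (3.871)(-0.00001613)]/D = 0.02788 V
Power in each resistor, P = (ΔV)²/R:
  P_R1 = (24 - 10.83)²/6.2 = 27.97 W
  P_R2 = (10.83 - 0)²/5.1 = 23 W
  P_R3 = (10.83 - 0.02788)²/62000 = 0.001883 W
  P_R4 = (0 - 0.02788)²/160 = 0.000004858 W
P_total = P_R1 + P_R2 + P_R3 + P_R4 = 50.98 W

Final answer: 50.98 W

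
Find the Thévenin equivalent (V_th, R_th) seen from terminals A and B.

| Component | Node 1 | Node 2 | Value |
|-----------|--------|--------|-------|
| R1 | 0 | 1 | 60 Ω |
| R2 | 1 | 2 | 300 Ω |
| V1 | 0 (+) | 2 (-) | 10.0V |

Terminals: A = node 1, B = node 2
Step 1 — V_th is the open-circuit voltage V_A - V_B (nothing connected across the terminals).
Nodal analysis, taking node 2 as the 0 V reference.
Source V1 fixes V_0 = 10 V.
KCL at each unknown node (sum of currents leaving = 0; resistances in Ω):
  Node 1: (V_1 - 10)/60 + (V_1 - 0)/300 = 0
Collecting terms: 0.02 × V_1 = 0.1667  =>  V_1 = 8.333 V
V_th = V_1 - V_2 = 8.333 - 0 = 8.333 V
Step 2 — R_th: zero the source — replace V1 by a short circuit (node 2 merges into node 0) — and find the resistance seen between A (node 1) and B (node 0).
Reduce the network between node 1 (A) and node 0 (B) by series/parallel combination:
  Rp1 = R1 ‖ R2 (parallel, both between nodes 0 and 1) = 1/(1/60 + 1/300) = 50 Ω
R_th = 50 Ω

Final answer: V_th = 8.333 V, R_th = 50 Ω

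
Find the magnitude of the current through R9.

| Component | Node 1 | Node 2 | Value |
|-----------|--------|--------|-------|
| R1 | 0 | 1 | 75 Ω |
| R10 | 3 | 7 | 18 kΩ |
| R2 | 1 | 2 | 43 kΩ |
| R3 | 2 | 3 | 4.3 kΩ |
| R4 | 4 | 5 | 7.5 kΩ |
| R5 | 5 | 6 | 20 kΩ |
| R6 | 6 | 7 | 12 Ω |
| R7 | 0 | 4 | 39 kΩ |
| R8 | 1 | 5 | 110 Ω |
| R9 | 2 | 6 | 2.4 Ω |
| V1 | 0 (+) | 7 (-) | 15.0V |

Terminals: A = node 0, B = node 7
Nodal analysis, taking node 7 as the 0 V reference.
Source V1 fixes V_0 = 15 V.
KCL at each unknown node (sum of currents leaving = 0; resistances in Ω):
  Node 1: (V_1 - 15)/75 + (V_1 - V_2)/43000 + (V_1 - V_5)/110 = 0
  Node 2: (V_2 - V_1)/43000 + (V_2 - V_3)/4300 + (V_2 - V_6)/2.4 = 0
  Node 3: (V_3 - V_2)/4300 + (V_3 - 0)/18000 = 0
  Node 4: (V_4 - V_5)/7500 + (V_4 - 15)/39000 = 0
  Node 5: (V_5 - V_4)/7500 + (V_5 - V_6)/20000 + (V_5 - V_1)/110 = 0
  Node 6: (V_6 - V_5)/20000 + (V_6 - 0)/12 + (V_6 - V_2)/2.4 = 0
Collecting terms (coefficients in siemens):
  0.02245·V_1 - 0.00002326·V_2 - 0.009091·V_5 = 0.2
  0.4169·V_2 - 0.00002326·V_1 - 0.0002326·V_3 - 0.4167·V_6 = 0
  0.0002881·V_3 - 0.0002326·V_2 = 0
  0.000159·V_4 - 0.0001333·V_5 = 0.0003846
  0.009274·V_5 - 0.009091·V_1 - 0.0001333·V_4 - 0.00005·V_6 = 0
  0.5·V_6 - 0.4167·V_2 - 0.00005·V_5 = 0
Solving these 6 simultaneous equations (Gaussian elimination) gives:
  V_1 = 14.92 V, V_2 = 0.01388 V, V_3 = 0.0112 V, V_4 = 14.86 V
  V_5 = 14.84 V, V_6 = 0.01305 V
I_R9 = (V_2 - V_6)/R9 = (0.01388 - 0.01305)/2.4 = 0.000346 A
|I_R9| = 0.000346 A

Final answer: |I_R9| = 0.000346 A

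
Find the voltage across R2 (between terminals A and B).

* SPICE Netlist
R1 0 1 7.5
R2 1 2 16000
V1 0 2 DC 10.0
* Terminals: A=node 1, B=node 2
R1 and R2 are in series across V1 (node 0 → node 1 → node 2), and the output A–B is taken across R2, so this is a voltage divider.
Series current: I = V1/(R1 + R2) = 10/(7.5 + 16000) = 10/16010 = 0.0006247 A
V_R2 = I × R2 = V1 × R2/(R1 + R2) = 10 × 16000/16010 = 9.995 V

Final answer: 9.995 V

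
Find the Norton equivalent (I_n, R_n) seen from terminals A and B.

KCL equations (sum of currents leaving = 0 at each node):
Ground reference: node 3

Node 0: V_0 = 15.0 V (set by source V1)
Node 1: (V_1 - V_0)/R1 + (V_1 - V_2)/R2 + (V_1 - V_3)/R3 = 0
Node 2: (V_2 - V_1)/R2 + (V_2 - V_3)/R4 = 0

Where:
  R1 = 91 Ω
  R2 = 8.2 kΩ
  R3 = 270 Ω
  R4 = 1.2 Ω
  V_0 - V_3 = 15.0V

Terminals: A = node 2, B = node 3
Find the Thévenin equivalent first; then I_n = V_th/R_th and R_n = R_th.
Step 1 — V_th is the open-circuit voltage V_A - V_B (nothing connected across the terminals).
Nodal analysis, taking node 3 as the 0 V reference.
Source V1 fixes V_0 = 15 V.
KCL at each unknown node (sum of currents leaving = 0; resistances in Ω):
  Node 1: (V_1 - 15)/91 + (V_1 - V_2)/8200 + (V_1 - 0)/270 = 0
  Node 2: (V_2 - V_1)/8200 + (V_2 - 0)/1.2 = 0
Collecting terms (coefficients in siemens):
  0.01481·V_1 - 0.000122·V_2 = 0.1648
  0.8335·V_2 - 0.000122·V_1 = 0
Determinant D = (0.01481)(0.8335) - (-0.000122)(-0.000122) = 0.01235
V_1 = [(0.1648)(0.8335) - (-0.000122)(0)]/D = 11.13 V
V_2 = [(0.01481)(0) - (0.1648)(-0.000122)]/D = 0.001628 V
V_th = V_2 - V_3 = 0.001628 - 0 = 0.001628 V
Step 2 — R_th: zero the source — replace V1 by a short circuit (node 3 merges into node 0) — and find the resistance seen between A (node 2) and B (node 0).
Reduce the network between node 2 (A) and node 0 (B) by series/parallel combination:
  Rp1 = R1 ‖ R3 (parallel, both between nodes 0 and 1) = 1/(1/91 + 1/270) = 68.06 Ω
  Rs1 = R2 + Rp1 (series, joined only at node 1) = 8200 + 68.06 = 8268 Ω
  Rp2 = R4 ‖ Rs1 (parallel, both between nodes 0 and 2) = 1/(1/1.2 + 1/8268) = 1.2 Ω
R_th = 1.2 Ω
I_n = V_th/R_th = 0.001628/1.2 = 0.001357 A, and R_n = R_th = 1.2 Ω

Final answer: I_n = 0.001357 A, R_n = 1.2 Ω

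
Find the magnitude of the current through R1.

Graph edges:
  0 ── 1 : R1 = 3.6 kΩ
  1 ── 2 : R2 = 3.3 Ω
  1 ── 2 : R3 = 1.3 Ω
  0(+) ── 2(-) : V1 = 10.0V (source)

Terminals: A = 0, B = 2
Nodal analysis, taking node 2 as the 0 V reference.
Source V1 fixes V_0 = 10 V.
KCL at each unknown node (sum of currents leaving = 0; resistances in Ω):
  Node 1: (V_1 - 10)/3600 + (V_1 - 0)/3.3 + (V_1 - 0)/1.3 = 0
Collecting terms: 1.073 × V_1 = 0.002778  =>  V_1 = 0.00259 V
I_R1 = (V_0 - V_1)/R1 = (10 - 0.00259)/3600 = 0.002777 A
|I_R1| = 0.002777 A

Final answer: |I_R1| = 0.002777 A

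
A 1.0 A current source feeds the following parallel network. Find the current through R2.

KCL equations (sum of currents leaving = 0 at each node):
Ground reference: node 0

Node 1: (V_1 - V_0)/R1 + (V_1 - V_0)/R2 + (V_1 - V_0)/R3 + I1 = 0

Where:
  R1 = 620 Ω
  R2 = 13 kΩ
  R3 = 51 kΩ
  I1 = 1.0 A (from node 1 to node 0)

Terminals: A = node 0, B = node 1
All resistors sit directly between nodes 0 and 1, so they are in parallel and share one voltage V; the full source current 1 A splits among them.
1/R_par = 1/620 + 1/13000 + 1/51000 = 0.001709 S  =>  R_par = 585 Ω
V = I × R_par = 1 × 585 = 585 V
I_R2 = V/R2 = 585/13000 = 0.045 A

Final answer: 0.045 A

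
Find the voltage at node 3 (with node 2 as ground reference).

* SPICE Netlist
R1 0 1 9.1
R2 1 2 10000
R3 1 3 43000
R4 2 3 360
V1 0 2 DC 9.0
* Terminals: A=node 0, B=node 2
Nodal analysis, taking node 2 as the 0 V reference.
Source V1 fixes V_0 = 9 V.
KCL at each unknown node (sum of currents leaving = 0; resistances in Ω):
  Node 1: (V_1 - 9)/9.1 + (V_1 - 0)/10000 + (V_1 - V_3)/43000 = 0
  Node 3: (V_3 - V_1)/43000 + (V_3 - 0)/360 = 0
Collecting terms (coefficients in siemens):
  0.11·V_1 - 0.00002326·V_3 = 0.989
  0.002801·V_3 - 0.00002326·V_1 = 0
Determinant D = (0.11)(0.002801) - (-0.00002326)(-0.00002326) = 0.0003082
V_1 = [(0.989)(0.002801) - (-0.00002326)(0)]/D = 8.99 V
V_3 = [(0.11)(0) - (0.989)(-0.00002326)]/D = 0.07464 V
The requested potential is V_3 = 0.07464 V.

Final answer: V_3 = 0.07464 V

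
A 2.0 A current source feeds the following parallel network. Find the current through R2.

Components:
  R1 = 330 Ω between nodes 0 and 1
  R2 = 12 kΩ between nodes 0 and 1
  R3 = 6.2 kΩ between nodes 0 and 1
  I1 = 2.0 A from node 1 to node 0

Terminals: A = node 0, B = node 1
All resistors sit directly between nodes 0 and 1, so they are in parallel and share one voltage V; the full source current 2 A splits among them.
1/R_par = 1/330 + 1/12000 + 1/6200 = 0.003275 S  =>  R_par = 305.4 Ω
V = I × R_par = 2 × 305.4 = 610.7 V
I_R2 = V/R2 = 610.7/12000 = 0.05089 A

Final answer: 0.05089 A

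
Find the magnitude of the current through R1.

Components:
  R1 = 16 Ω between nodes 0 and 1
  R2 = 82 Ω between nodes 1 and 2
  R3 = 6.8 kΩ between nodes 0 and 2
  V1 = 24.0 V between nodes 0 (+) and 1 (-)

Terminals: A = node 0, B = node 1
Nodal analysis, taking node 1 as the 0 V reference.
Source V1 fixes V_0 = 24 V.
KCL at each unknown node (sum of currents leaving = 0; resistances in Ω):
  Node 2: (V_2 - 0)/82 + (V_2 - 24)/6800 = 0
Collecting terms: 0.01234 × V_2 = 0.003529  =>  V_2 = 0.286 V
I_R1 = (V_0 - V_1)/R1 = (24 - 0)/16 = 1.5 A
|I_R1| = 1.5 A

Final answer: |I_R1| = 1.5 A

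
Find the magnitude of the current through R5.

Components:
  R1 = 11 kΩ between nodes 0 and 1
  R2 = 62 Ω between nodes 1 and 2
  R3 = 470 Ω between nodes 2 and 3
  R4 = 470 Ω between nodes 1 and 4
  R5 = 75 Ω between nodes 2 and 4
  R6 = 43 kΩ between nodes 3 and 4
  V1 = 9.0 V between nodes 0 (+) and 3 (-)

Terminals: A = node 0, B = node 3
Nodal analysis, taking node 3 as the 0 V reference.
Source V1 fixes V_0 = 9 V.
KCL at each unknown node (sum of currents leaving = 0; resistances in Ω):
  Node 1: (V_1 - 9)/11000 + (V_1 - V_2)/62 + (V_1 - V_4)/470 = 0
  Node 2: (V_2 - V_1)/62 + (V_2 - 0)/470 + (V_2 - V_4)/75 = 0
  Node 4: (V_4 - V_1)/470 + (V_4 - V_2)/75 + (V_4 - 0)/43000 = 0
Collecting terms (coefficients in siemens):
  0.01835·V_1 - 0.01613·V_2 - 0.002128·V_4 = 0.0008182
  0.03159·V_2 - 0.01613·V_1 - 0.01333·V_4 = 0
  0.01548·V_4 - 0.002128·V_1 - 0.01333·V_2 = 0
Solving these 3 simultaneous equations (Gaussian elimination) gives:
  V_1 = 0.4066 V, V_2 = 0.3631 V, V_4 = 0.3686 V
I_R5 = (V_2 - V_4)/R5 = (0.3631 - 0.3686)/75 = -0.00007228 A
|I_R5| = 0.00007228 A

Final answer: |I_R5| = 7.228e-05 A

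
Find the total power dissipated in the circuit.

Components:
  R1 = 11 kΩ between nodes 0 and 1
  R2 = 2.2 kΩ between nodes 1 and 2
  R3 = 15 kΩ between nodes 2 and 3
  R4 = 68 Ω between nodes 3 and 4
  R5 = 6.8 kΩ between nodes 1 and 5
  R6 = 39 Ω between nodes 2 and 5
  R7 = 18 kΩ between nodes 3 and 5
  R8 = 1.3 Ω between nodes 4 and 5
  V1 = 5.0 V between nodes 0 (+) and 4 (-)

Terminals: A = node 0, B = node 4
Nodal analysis, taking node 4 as the 0 V reference.
Source V1 fixes V_0 = 5 V.
KCL at each unknown node (sum of currents leaving = 0; resistances in Ω):
  Node 1: (V_1 - 5)/11000 + (V_1 - V_2)/2200 + (V_1 - V_5)/6800 = 0
  Node 2: (V_2 - V_1)/2200 + (V_2 - V_3)/15000 + (V_2 - V_5)/39 = 0
  Node 3: (V_3 - V_2)/15000 + (V_3 - 0)/68 + (V_3 - V_5)/18000 = 0
  Node 5: (V_5 - V_1)/6800 + (V_5 - V_2)/39 + (V_5 - V_3)/18000 + (V_5 - 0)/1.3 = 0
Collecting terms (coefficients in siemens):
  0.0006925·V_1 - 0.0004545·V_2 - 0.0001471·V_5 = 0.0004545
  0.02616·V_2 - 0.0004545·V_1 - 0.00006667·V_3 - 0.02564·V_5 = 0
  0.01483·V_3 - 0.00006667·V_2 - 0.00005556·V_5 = 0
  0.7951·V_5 - 0.0001471·V_1 - 0.02564·V_2 - 0.00005556·V_3 = 0
Solving these 4 simultaneous equations (Gaussian elimination) gives:
  V_1 = 0.6644 V, V_2 = 0.01204 V, V_3 = 0.00005607 V, V_5 = 0.0005113 V
Power in each resistor, P = (ΔV)²/R:
  P_R1 = (5 - 0.6644)²/11000 = 0.001709 W
  P_R2 = (0.6644 - 0.01204)²/2200 = 0.0001934 W
  P_R3 = (0.01204 - 0.00005607)²/15000 = 0.000000009581 W
  P_R4 = (0.00005607 - 0)²/68 = 0.00000000004623 W
  P_R5 = (0.6644 - 0.0005113)²/6800 = 0.00006481 W
  P_R6 = (0.01204 - 0.0005113)²/39 = 0.000003411 W
  P_R7 = (0.00005607 - 0.0005113)²/18000 = 0.00000000001151 W
  P_R8 = (0 - 0.0005113)²/1.3 = 0.0000002011 W
P_total = P_R1 + P_R2 + P_R3 + P_R4 + P_R5 + P_R6 + P_R7 + P_R8 = 0.001971 W

Final answer: 0.001971 W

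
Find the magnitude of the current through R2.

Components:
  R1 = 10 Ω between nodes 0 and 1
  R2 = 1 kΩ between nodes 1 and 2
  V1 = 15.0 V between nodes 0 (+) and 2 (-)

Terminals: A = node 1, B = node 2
Nodal analysis, taking node 2 as the 0 V reference.
Source V1 fixes V_0 = 15 V.
KCL at each unknown node (sum of currents leaving = 0; resistances in Ω):
  Node 1: (V_1 - 15)/10 + (V_1 - 0)/1000 = 0
Collecting terms: 0.101 × V_1 = 1.5  =>  V_1 = 14.85 V
I_R2 = (V_1 - V_2)/R2 = (14.85 - 0)/1000 = 0.01485 A
|I_R2| = 0.01485 A

Final answer: |I_R2| = 0.01485 A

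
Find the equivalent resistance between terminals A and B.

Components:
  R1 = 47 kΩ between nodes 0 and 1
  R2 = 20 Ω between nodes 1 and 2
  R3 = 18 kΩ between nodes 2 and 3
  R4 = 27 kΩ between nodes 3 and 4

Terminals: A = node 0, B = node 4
Reduce the network between node 0 (A) and node 4 (B) by series/parallel combination:
  Rs1 = R1 + R2 (series, joined only at node 1) = 47000 + 20 = 47020 Ω
  Rs2 = R3 + Rs1 (series, joined only at node 2) = 18000 + 47020 = 65020 Ω
  Rs3 = R4 + Rs2 (series, joined only at node 3) = 27000 + 65020 = 92020 Ω
R_eq = 92.02 kΩ

Final answer: 92.02 kΩ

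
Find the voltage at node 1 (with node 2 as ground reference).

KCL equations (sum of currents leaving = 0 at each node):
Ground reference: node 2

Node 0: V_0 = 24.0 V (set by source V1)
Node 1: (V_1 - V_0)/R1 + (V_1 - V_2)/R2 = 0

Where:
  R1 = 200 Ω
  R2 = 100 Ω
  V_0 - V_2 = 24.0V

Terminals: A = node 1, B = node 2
Nodal analysis, taking node 2 as the 0 V reference.
Source V1 fixes V_0 = 24 V.
KCL at each unknown node (sum of currents leaving = 0; resistances in Ω):
  Node 1: (V_1 - 24)/200 + (V_1 - 0)/100 = 0
Collecting terms: 0.015 × V_1 = 0.12  =>  V_1 = 8 V
The requested potential is V_1 = 8 V.

Final answer: V_1 = 8 V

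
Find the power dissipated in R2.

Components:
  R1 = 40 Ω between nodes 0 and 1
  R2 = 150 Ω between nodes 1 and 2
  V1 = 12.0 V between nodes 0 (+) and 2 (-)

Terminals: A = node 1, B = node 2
Nodal analysis, taking node 2 as the 0 V reference.
Source V1 fixes V_0 = 12 V.
KCL at each unknown node (sum of currents leaving = 0; resistances in Ω):
  Node 1: (V_1 - 12)/40 + (V_1 - 0)/150 = 0
Collecting terms: 0.03167 × V_1 = 0.3  =>  V_1 = 9.474 V
I_R2 = (V_1 - V_2)/R2 = (9.474 - 0)/150 = 0.06316 A
P_R2 = I_R2² × R2 = (0.06316)² × 150 = 0.5983 W

Final answer: 0.5983 W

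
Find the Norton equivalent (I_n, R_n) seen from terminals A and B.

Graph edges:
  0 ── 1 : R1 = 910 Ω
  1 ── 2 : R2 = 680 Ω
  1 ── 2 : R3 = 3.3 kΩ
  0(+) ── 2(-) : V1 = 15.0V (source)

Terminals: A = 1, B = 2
Find the Thévenin equivalent first; then I_n = V_th/R_th and R_n = R_th.
Step 1 — V_th is the open-circuit voltage V_A - V_B (nothing connected across the terminals).
Nodal analysis, taking node 2 as the 0 V reference.
Source V1 fixes V_0 = 15 V.
KCL at each unknown node (sum of currents leaving = 0; resistances in Ω):
  Node 1: (V_1 - 15)/910 + (V_1 - 0)/680 + (V_1 - 0)/3300 = 0
Collecting terms: 0.002873 × V_1 = 0.01648  =>  V_1 = 5.738 V
V_th = V_1 - V_2 = 5.738 - 0 = 5.738 V
Step 2 — R_th: zero the source — replace V1 by a short circuit (node 2 merges into node 0) — and find the resistance seen between A (node 1) and B (node 0).
Reduce the network between node 1 (A) and node 0 (B) by series/parallel combination:
  Rp1 = R1 ‖ R2 ‖ R3 (parallel, all between nodes 0 and 1) = 1/(1/910 + 1/680 + 1/3300) = 348.1 Ω
R_th = 348.1 Ω
I_n = V_th/R_th = 5.738/348.1 = 0.01648 A, and R_n = R_th = 348.1 Ω

Final answer: I_n = 0.01648 A, R_n = 348.1 Ω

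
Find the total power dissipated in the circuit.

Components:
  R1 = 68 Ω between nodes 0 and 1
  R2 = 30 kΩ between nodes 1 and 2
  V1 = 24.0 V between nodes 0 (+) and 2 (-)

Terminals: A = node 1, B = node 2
Nodal analysis, taking node 2 as the 0 V reference.
Source V1 fixes V_0 = 24 V.
KCL at each unknown node (sum of currents leaving = 0; resistances in Ω):
  Node 1: (V_1 - 24)/68 + (V_1 - 0)/30000 = 0
Collecting terms: 0.01474 × V_1 = 0.3529  =>  V_1 = 23.95 V
Power in each resistor, P = (ΔV)²/R:
  P_R1 = (24 - 23.95)²/68 = 0.00004332 W
  P_R2 = (23.95 - 0)²/30000 = 0.01911 W
P_total = P_R1 + P_R2 = 0.01916 W

Final answer: 0.01916 W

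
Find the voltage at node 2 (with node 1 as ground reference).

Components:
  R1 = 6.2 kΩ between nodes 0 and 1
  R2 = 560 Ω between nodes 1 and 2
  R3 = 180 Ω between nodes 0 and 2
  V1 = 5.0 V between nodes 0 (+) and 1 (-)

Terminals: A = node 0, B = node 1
Nodal analysis, taking node 1 as the 0 V reference.
Source V1 fixes V_0 = 5 V.
KCL at each unknown node (sum of currents leaving = 0; resistances in Ω):
  Node 2: (V_2 - 0)/560 + (V_2 - 5)/180 = 0
Collecting terms: 0.007341 × V_2 = 0.02778  =>  V_2 = 3.784 V
The requested potential is V_2 = 3.784 V.

Final answer: V_2 = 3.784 V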